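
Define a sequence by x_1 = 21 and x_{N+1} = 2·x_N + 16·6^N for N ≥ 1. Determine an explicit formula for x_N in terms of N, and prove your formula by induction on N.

x_N = -3·2^(N - 1) + 4·6^N

Computing the first terms: x_1 = 21, x_2 = 138, x_3 = 852. This suggests x_N = -3·2^(N - 1) + 4·6^N.
When N = 1: the formula gives 21 = 21 = x_1.
Inductive step: assume the claim holds for N = i, so x_i = -3·2^(i - 1) + 4·6^i.
Then x_{i+1} = 2·x_i + 16·6^i = 2·(-3·2^(i - 1) + 4·6^i) + 16·6^i = -3·2^i + 4·6^(i + 1) = -3·2^((i+1) - 1) + 4·6^(i+1),
which is the claimed formula at N = i+1.
Hence, by induction on N, the claim holds for every N ≥ 1.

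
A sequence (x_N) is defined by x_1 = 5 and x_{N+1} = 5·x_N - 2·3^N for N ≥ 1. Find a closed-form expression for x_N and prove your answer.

Computing the first terms: x_1 = 5, x_2 = 19, x_3 = 77. This suggests x_N = 3^N + 2·5^(N - 1).
For the base case N = 1: the formula gives 5 = 5 = x_1.
Inductive step: suppose the statement holds for some k ≥ 1, so x_k = 3^k + 2·5^(k - 1).
Then x_{k+1} = 5·x_k - 2·3^k = 5·(3^k + 2·5^(k - 1)) - 2·3^k = 3^(k + 1) + 2·5^k = 3^(k+1) + 2·5^((k+1) - 1),
which is the claimed formula at N = k+1.
By induction, the statement is established for all N ≥ 1.

x_N = 3^N + 2·5^(N - 1)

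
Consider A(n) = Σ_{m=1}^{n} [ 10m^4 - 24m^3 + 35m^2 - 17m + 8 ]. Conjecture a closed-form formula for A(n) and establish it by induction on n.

A(n) = n(2n^4 - n^3 + 3n^2 + 3n + 5)

We claim A(n) = n(2n^4 - n^3 + 3n^2 + 3n + 5) for all n ≥ 1.
Base step (n = 1): A(1) = 12, and the closed form gives 12. They agree.
For the inductive step, assume it holds for an arbitrary m ≥ 1, so A(m) = m(2m^4 - m^3 + 3m^2 + 3m + 5).
Then A(m+1) = A(m) + (10m^4 + 16m^3 + 23m^2 + 21m + 12) = (m(2m^4 - m^3 + 3m^2 + 3m + 5)) + (10m^4 + 16m^3 + 23m^2 + 21m + 12).
Simplifying, A(m+1) = (m + 1)(2m^4 + 7m^3 + 12m^2 + 14m + 12) = (m+1)(2(m+1)^4 - (m+1)^3 + 3(m+1)^2 + 3(m+1) + 5),
which is the closed form with n = m+1.
By induction, the statement is established for all n ≥ 1.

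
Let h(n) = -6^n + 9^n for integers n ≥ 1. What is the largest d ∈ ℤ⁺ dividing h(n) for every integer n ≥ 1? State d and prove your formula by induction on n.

d = 3

Computing the first values: h(1) = 3 and h(2) = 45; gcd(3, 45) = 3, so d ≤ 3.
We prove 3 | -6^n + 9^n for all n ≥ 1 by induction on n.
For the base case n = 1: h(1) = 3 = 3·(1), so 3 | h(1).
Inductive step: assume the claim holds for n = i, i.e. 3 | h(i). Then
9^{i+1} − 6^{i+1} = 9·9^i − 6·6^i = 9·(9^i − 6^i) + (3)·6^i. The first term is divisible by 3 by the inductive hypothesis, and the second term (3)·6^i is divisible by 3 since 3 | 3. Hence 3 | h(i+1).
By the principle of mathematical induction, the result holds for all n ≥ 1.
Therefore the largest such d is 3.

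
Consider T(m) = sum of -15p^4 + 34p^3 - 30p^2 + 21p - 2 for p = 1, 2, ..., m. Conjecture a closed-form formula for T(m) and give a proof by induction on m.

We claim T(m) = -m(3m^4 - m^3 - 2m^2 - 4m - 4) for all m ≥ 1.
When m = 1: T(1) = 8, and the closed form gives 8. They agree.
Inductive step: assume the claim holds for m = p, so T(p) = p(-3p^4 + p^3 + 2p^2 + 4p + 4).
Then T(p+1) = T(p) + (-15p^4 - 26p^3 - 18p^2 + 3p + 8) = (p(-3p^4 + p^3 + 2p^2 + 4p + 4)) + (-15p^4 - 26p^3 - 18p^2 + 3p + 8).
Simplifying, T(p+1) = -(p + 1)(3p^4 + 11p^3 + 13p^2 + p - 8) = -(p+1)(3(p+1)^4 - (p+1)^3 - 2(p+1)^2 - 4(p+1) - 4),
which is the closed form with m = p+1.
By induction, the statement is established for all m ≥ 1.

T(m) = -m(3m^4 - m^3 - 2m^2 - 4m - 4)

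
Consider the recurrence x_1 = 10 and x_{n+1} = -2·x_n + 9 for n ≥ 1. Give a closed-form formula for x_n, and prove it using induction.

Computing the first terms: x_1 = 10, x_2 = -11, x_3 = 31. This suggests x_n = 7(-2)^(n - 1) + 3.
Base step (n = 1): the formula gives 10 = 10 = x_1.
Inductive step: assume the claim holds for n = p, so x_p = 7(-2)^(p - 1) + 3.
Then x_{p+1} = -2·x_p + 9 = -2·(7(-2)^(p - 1) + 3) + 9 = 7(-2)^p + 3 = 7(-2)^((p+1) - 1) + 3,
which is the claimed formula at n = p+1.
By induction, the statement is established for all n ≥ 1.

x_n = 7(-2)^(n - 1) + 3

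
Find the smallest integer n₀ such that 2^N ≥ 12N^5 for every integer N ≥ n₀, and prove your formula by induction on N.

At N = 27: 134217728 < 172186884, so the inequality fails and n₀ ≥ 28. We prove 2^N ≥ 12N^5 for all N ≥ 28.
Base case (N = 28): 2^N = 268435456 and 12N^5 = 206524416, so 268435456 ≥ 206524416.
Inductive step: assume the claim holds for N = m, so 2^m ≥ 12m^5.
Then 2^(m + 1) = 2·(2^m) ≥ 2·(12m^5).
Also, for m ≥ 28 we have 2·(12m^5) ≥ 12(m+1)^5, since 2 ≥ (1 + 1/m)^5 for all m ≥ 28.
Combining, 2^(m + 1) ≥ 12(m+1)^5.
Hence, by induction on N, the claim holds for every N ≥ 28.
Hence the smallest such n₀ is 28.

n₀ = 28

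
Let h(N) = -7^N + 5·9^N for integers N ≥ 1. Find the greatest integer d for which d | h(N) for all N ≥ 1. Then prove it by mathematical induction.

Computing the first values: h(1) = 38 and h(2) = 356; gcd(38, 356) = 2, so d ≤ 2.
We prove 2 | -7^N + 5·9^N for all N ≥ 1 by induction on N.
For the base case N = 1: h(1) = 38 = 2·(19), so 2 | h(1).
For the inductive step, assume it holds for an arbitrary p ≥ 1, i.e. 2 | h(p). Then
h(p+1) − 9·h(p) = (-7^(p+1) + 5·9^(p+1)) − 9·(-7^p + 5·9^p) = (-1)·7^p·(7 − 9) = (2)·7^p. Since 2 | h(p) by the inductive hypothesis, 2 | 9·h(p); and 2 | 2 since 2 = 2·1. Therefore 2 | h(p+1).
By induction, the statement is established for all N ≥ 1.
Therefore the largest such d is 2.

d = 2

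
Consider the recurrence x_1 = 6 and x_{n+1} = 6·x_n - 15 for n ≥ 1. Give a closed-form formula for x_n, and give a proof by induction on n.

x_n = 3·6^(n - 1) + 3

Computing the first terms: x_1 = 6, x_2 = 21, x_3 = 111. This suggests x_n = 3·6^(n - 1) + 3.
Base step (n = 1): the formula gives 6 = 6 = x_1.
Suppose the result is true for n = j, so x_j = 3·6^(j - 1) + 3.
Then x_{j+1} = 6·x_j - 15 = 6·(3·6^(j - 1) + 3) - 15 = 3·6^j + 3 = 3·6^((j+1) - 1) + 3,
which is the claimed formula at n = j+1.
By the principle of mathematical induction, the result holds for all n ≥ 1.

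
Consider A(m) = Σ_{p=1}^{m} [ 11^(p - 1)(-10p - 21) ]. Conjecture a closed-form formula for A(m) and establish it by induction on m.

A(m) = -11^m(m + 2) + 2

We claim A(m) = -11^m(m + 2) + 2 for all m ≥ 1.
Base case (m = 1): A(1) = -31, and the closed form gives -31. They agree.
For the inductive step, assume it holds for an arbitrary p ≥ 1, so A(p) = -11^p(p + 2) + 2.
Then A(p+1) = A(p) + (11^p(-10p - 31)) = (-11^p(p + 2) + 2) + (11^p(-10p - 31)).
Simplifying, A(p+1) = -11·11^p·p - 33·11^p + 2 = -11^(p+1)((p+1) + 2) + 2,
which is the closed form with m = p+1.
This completes the induction.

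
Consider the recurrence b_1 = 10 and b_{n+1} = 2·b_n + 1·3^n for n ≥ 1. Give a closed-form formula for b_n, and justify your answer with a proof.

b_n = 7·2^(n - 1) + 3^n

Computing the first terms: b_1 = 10, b_2 = 23, b_3 = 55. This suggests b_n = 7·2^(n - 1) + 3^n.
Base step (n = 1): the formula gives 10 = 10 = b_1.
Inductive step: assume the claim holds for n = m, so b_m = 7·2^(m - 1) + 3^m.
Then b_{m+1} = 2·b_m + 1·3^m = 2·(7·2^(m - 1) + 3^m) + 1·3^m = 7·2^m + 3^(m + 1) = 7·2^((m+1) - 1) + 3^(m+1),
which is the claimed formula at n = m+1.
Hence, by induction on n, the claim holds for every n ≥ 1.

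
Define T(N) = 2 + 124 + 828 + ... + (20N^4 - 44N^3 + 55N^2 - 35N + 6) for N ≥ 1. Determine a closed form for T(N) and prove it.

T(N) = N(4N^4 - N^3 + 3N^2 - N - 3)

We claim T(N) = N(4N^4 - N^3 + 3N^2 - N - 3) for all N ≥ 1.
Base case (N = 1): T(1) = 2, and the closed form gives 2. They agree.
For the inductive step, assume it holds for an arbitrary r ≥ 1, so T(r) = r(4r^4 - r^3 + 3r^2 - r - 3).
Then T(r+1) = T(r) + (20r^4 + 36r^3 + 43r^2 + 23r + 2) = (r(4r^4 - r^3 + 3r^2 - r - 3)) + (20r^4 + 36r^3 + 43r^2 + 23r + 2).
Simplifying, T(r+1) = (r + 1)(4r^4 + 15r^3 + 24r^2 + 18r + 2) = (r+1)(4(r+1)^4 - (r+1)^3 + 3(r+1)^2 - (r+1) - 3),
which is the closed form with N = r+1.
By the principle of mathematical induction, the result holds for all N ≥ 1.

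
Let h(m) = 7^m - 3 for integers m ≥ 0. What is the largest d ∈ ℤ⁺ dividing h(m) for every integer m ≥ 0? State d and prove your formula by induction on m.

d = 2

Computing the first values: h(0) = -2 and h(1) = 4; gcd(-2, 4) = 2, so d ≤ 2.
We prove 2 | 7^m - 3 for all m ≥ 0 by induction on m.
For the base case m = 0: h(0) = -2 = 2·(-1), so 2 | h(0).
For the inductive step, assume it holds for an arbitrary p ≥ 0, i.e. 2 | h(p). Then
h(p+1) = 7^(p+1) - 3 = 7·(7^p - 3) + 18 = 7·h(p) + 18. The first term is divisible by 2 by the inductive hypothesis, and 18 is divisible by 2. Hence 2 | h(p+1).
Hence, by induction on m, the claim holds for every m ≥ 0.
Therefore the largest such d is 2.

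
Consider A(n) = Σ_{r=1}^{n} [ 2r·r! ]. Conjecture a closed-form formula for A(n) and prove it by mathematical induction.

A(n) = 2(n + 1)! - 2

We claim A(n) = 2(n + 1)! - 2 for all n ≥ 1.
For the base case n = 1: A(1) = 2, and the closed form gives 2. They agree.
Inductive step: suppose the statement holds for some r ≥ 1, so A(r) = 2(r + 1)! - 2.
Then A(r+1) = A(r) + (2(r + 1)(r + 1)!) = (2(r + 1)! - 2) + (2(r + 1)(r + 1)!).
Simplifying, A(r+1) = 2((r+1) + 1)! - 2,
which is the closed form with n = r+1.
By the principle of mathematical induction, the result holds for all n ≥ 1.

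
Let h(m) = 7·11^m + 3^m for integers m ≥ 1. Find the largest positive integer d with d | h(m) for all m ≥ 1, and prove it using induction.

d = 8

Computing the first values: h(1) = 80 and h(2) = 856; gcd(80, 856) = 8, so d ≤ 8.
We prove 8 | 7·11^m + 3^m for all m ≥ 1 by induction on m.
Base step (m = 1): h(1) = 80 = 8·(10), so 8 | h(1).
Inductive step: assume the claim holds for m = k, i.e. 8 | h(k). Then
h(k+1) − 11·h(k) = (7·11^(k+1) + 3^(k+1)) − 11·(7·11^k + 3^k) = (1)·3^k·(3 − 11) = (-8)·3^k. Since 8 | h(k) by the inductive hypothesis, 8 | 11·h(k); and 8 | -8 since -8 = 8·-1. Therefore 8 | h(k+1).
This completes the induction.
Therefore the largest such d is 8.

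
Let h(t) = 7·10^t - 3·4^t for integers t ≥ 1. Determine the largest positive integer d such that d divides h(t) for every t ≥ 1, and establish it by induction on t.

d = 2

Computing the first values: h(1) = 58 and h(2) = 652; gcd(58, 652) = 2, so d ≤ 2.
We prove 2 | 7·10^t - 3·4^t for all t ≥ 1 by induction on t.
Base step (t = 1): h(1) = 58 = 2·(29), so 2 | h(1).
For the inductive step, assume it holds for an arbitrary j ≥ 1, i.e. 2 | h(j). Then
h(j+1) − 10·h(j) = (7·10^(j+1) - 3·4^(j+1)) − 10·(7·10^j - 3·4^j) = (-3)·4^j·(4 − 10) = (18)·4^j. Since 2 | h(j) by the inductive hypothesis, 2 | 10·h(j); and 2 | 18 since 18 = 2·9. Therefore 2 | h(j+1).
This completes the induction.
Therefore the largest such d is 2.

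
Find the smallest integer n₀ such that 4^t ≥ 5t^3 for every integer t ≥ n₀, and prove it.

n₀ = 5

At t = 4: 256 < 320, so the inequality fails and n₀ ≥ 5. We prove 4^t ≥ 5t^3 for all t ≥ 5.
When t = 5: 4^t = 1024 and 5t^3 = 625, so 1024 ≥ 625.
For the inductive step, assume it holds for an arbitrary k ≥ 5, so 4^k ≥ 5k^3.
Then 4^(k + 1) = 4·(4^k) ≥ 4·(5k^3).
Also, for k ≥ 5 we have 4·(5k^3) ≥ 5(k+1)^3, since 4 ≥ (1 + 1/k)^3 for all k ≥ 5.
Combining, 4^(k + 1) ≥ 5(k+1)^3.
This completes the induction.
Hence the smallest such n₀ is 5.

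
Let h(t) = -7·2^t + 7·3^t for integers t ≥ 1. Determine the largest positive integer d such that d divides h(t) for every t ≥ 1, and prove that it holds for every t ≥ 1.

Computing the first values: h(1) = 7 and h(2) = 35; gcd(7, 35) = 7, so d ≤ 7.
We prove 7 | -7·2^t + 7·3^t for all t ≥ 1 by induction on t.
Base case (t = 1): h(1) = 7 = 7·(1), so 7 | h(1).
Inductive step: assume the claim holds for t = r, i.e. 7 | h(r). Then
h(r+1) − 3·h(r) = (-7·2^(r+1) + 7·3^(r+1)) − 3·(-7·2^r + 7·3^r) = (-7)·2^r·(2 − 3) = (7)·2^r. Since 7 | h(r) by the inductive hypothesis, 7 | 3·h(r); and 7 | 7 since 7 = 7·1. Therefore 7 | h(r+1).
By the principle of mathematical induction, the result holds for all t ≥ 1.
Therefore the largest such d is 7.

d = 7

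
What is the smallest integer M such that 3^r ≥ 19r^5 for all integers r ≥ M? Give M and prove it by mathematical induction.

At r = 15: 14348907 < 14428125, so the inequality fails and M ≥ 16. We prove 3^r ≥ 19r^5 for all r ≥ 16.
When r = 16: 3^r = 43046721 and 19r^5 = 19922944, so 43046721 ≥ 19922944.
Inductive step: assume the claim holds for r = p, so 3^p ≥ 19p^5.
Then 3^(p + 1) = 3·(3^p) ≥ 3·(19p^5).
Also, for p ≥ 16 we have 3·(19p^5) ≥ 19(p+1)^5, since 3 ≥ (1 + 1/p)^5 for all p ≥ 16.
Combining, 3^(p + 1) ≥ 19(p+1)^5.
By the principle of mathematical induction, the result holds for all r ≥ 16.
Hence the smallest such M is 16.

M = 16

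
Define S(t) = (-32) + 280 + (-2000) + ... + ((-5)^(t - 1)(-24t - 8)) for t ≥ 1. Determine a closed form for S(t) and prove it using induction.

S(t) = 2(-5)^t(2t + 1) - 2

We claim S(t) = 2(-5)^t(2t + 1) - 2 for all t ≥ 1.
Base case (t = 1): S(1) = -32, and the closed form gives -32. They agree.
Suppose the result is true for t = r, so S(r) = 2(-5)^r(2r + 1) - 2.
Then S(r+1) = S(r) + ((-5)^r(-24r - 32)) = (2(-5)^r(2r + 1) - 2) + ((-5)^r(-24r - 32)).
Simplifying, S(r+1) = -20(-5)^r·r - 30(-5)^r - 2 = 2(-5)^(r+1)(2(r+1) + 1) - 2,
which is the closed form with t = r+1.
This completes the induction.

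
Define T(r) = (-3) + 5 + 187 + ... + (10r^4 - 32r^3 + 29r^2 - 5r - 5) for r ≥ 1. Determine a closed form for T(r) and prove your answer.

We claim T(r) = r(2r^4 - 3r^3 - 3r^2 + 4r - 3) for all r ≥ 1.
Base case (r = 1): T(1) = -3, and the closed form gives -3. They agree.
Suppose the result is true for r = i, so T(i) = i(2i^4 - 3i^3 - 3i^2 + 4i - 3).
Then T(i+1) = T(i) + (10i^4 + 8i^3 - 7i^2 - 3i - 3) = (i(2i^4 - 3i^3 - 3i^2 + 4i - 3)) + (10i^4 + 8i^3 - 7i^2 - 3i - 3).
Simplifying, T(i+1) = (i + 1)(2i^4 + 5i^3 - 3i - 3) = (i+1)(2(i+1)^4 - 3(i+1)^3 - 3(i+1)^2 + 4(i+1) - 3),
which is the closed form with r = i+1.
By induction, the statement is established for all r ≥ 1.

T(r) = r(2r^4 - 3r^3 - 3r^2 + 4r - 3)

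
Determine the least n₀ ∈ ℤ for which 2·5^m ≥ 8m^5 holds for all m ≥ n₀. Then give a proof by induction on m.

n₀ = 7

At m = 6: 31250 < 62208, so the inequality fails and n₀ ≥ 7. We prove 2·5^m ≥ 8m^5 for all m ≥ 7.
Base case (m = 7): 2·5^m = 156250 and 8m^5 = 134456, so 156250 ≥ 134456.
For the inductive step, assume it holds for an arbitrary k ≥ 7, so 2·5^k ≥ 8k^5.
Then 2·5^(k + 1) = 5·(2·5^k) ≥ 5·(8k^5).
Also, for k ≥ 7 we have 5·(8k^5) ≥ 8(k+1)^5, since 5 ≥ (1 + 1/k)^5 for all k ≥ 7.
Combining, 2·5^(k + 1) ≥ 8(k+1)^5.
This completes the induction.
Hence the smallest such n₀ is 7.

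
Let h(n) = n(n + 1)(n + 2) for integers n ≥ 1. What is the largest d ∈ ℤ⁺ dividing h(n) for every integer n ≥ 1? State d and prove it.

Computing the first values: h(1) = 6 and h(2) = 24; gcd(6, 24) = 6, so d ≤ 6.
We prove 6 | n(n + 1)(n + 2) for all n ≥ 1 by induction on n.
When n = 1: h(1) = 6 = 6·(1), so 6 | h(1).
Suppose the result is true for n = i, i.e. 6 | h(i). Then
h(i+1) − h(i) = (i+1)·(i+2)·(i+3) − i·(i+1)·(i+2) = (i+1)·(i+2)·[(i+3) − i] = 3·(i+1)·(i+2). The product of 2 consecutive integers is divisible by (2)! = 2, so h(i+1) − h(i) is divisible by 3·2 = 6. By the inductive hypothesis 6 | h(i), hence 6 | h(i+1).
Hence, by induction on n, the claim holds for every n ≥ 1.
Therefore the largest such d is 6.

d = 6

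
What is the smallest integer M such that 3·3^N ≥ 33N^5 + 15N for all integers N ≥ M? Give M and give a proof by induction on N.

M = 15

At N = 14: 14348907 < 17748402, so the inequality fails and M ≥ 15. We prove 3·3^N ≥ 33N^5 + 15N for all N ≥ 15.
Base case (N = 15): 3·3^N = 43046721 and 33N^5 + 15N = 25059600, so 43046721 ≥ 25059600.
Inductive step: assume the claim holds for N = k, so 3·3^k ≥ 33k^5 + 15k.
Then 3·3^(k + 1) = 3·(3·3^k) ≥ 3·(33k^5 + 15k).
Also, for k ≥ 15 we have 3·(33k^5 + 15k) ≥ 33(k+1)^5 + 15(k+1), since 3·(33k^5 + 15k) − (33(k+1)^5 + 15(k+1)) = 66k^5 - 165k^4 - 330k^3 - 330k^2 - 135k - 48, which is nonnegative for all k ≥ 15.
Combining, 3·3^(k + 1) ≥ 33(k+1)^5 + 15(k+1).
Hence, by induction on N, the claim holds for every N ≥ 15.
Hence the smallest such M is 15.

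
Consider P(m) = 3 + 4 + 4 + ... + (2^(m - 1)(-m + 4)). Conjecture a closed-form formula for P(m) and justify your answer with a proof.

P(m) = 2^m(-m + 5) - 5

We claim P(m) = 2^m(-m + 5) - 5 for all m ≥ 1.
Base case (m = 1): P(1) = 3, and the closed form gives 3. They agree.
Inductive step: assume the claim holds for m = k, so P(k) = 2^k(-k + 5) - 5.
Then P(k+1) = P(k) + (2^k(-k + 3)) = (2^k(-k + 5) - 5) + (2^k(-k + 3)).
Simplifying, P(k+1) = -2^(k + 1)k + 2^(k + 3) - 5 = 2^(k+1)(-(k+1) + 5) - 5,
which is the closed form with m = k+1.
Hence, by induction on m, the claim holds for every m ≥ 1.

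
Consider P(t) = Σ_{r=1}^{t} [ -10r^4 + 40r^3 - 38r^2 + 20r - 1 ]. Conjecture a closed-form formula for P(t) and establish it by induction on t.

We claim P(t) = -t(2t^4 - 5t^3 - 4t^2 - t - 3) for all t ≥ 1.
When t = 1: P(1) = 11, and the closed form gives 11. They agree.
Inductive step: suppose the statement holds for some r ≥ 1, so P(r) = r(-2r^4 + 5r^3 + 4r^2 + r + 3).
Then P(r+1) = P(r) + (-10r^4 + 22r^2 + 24r + 11) = (r(-2r^4 + 5r^3 + 4r^2 + r + 3)) + (-10r^4 + 22r^2 + 24r + 11).
Simplifying, P(r+1) = -(r + 1)(2r^4 + 3r^3 - 7r^2 - 16r - 11) = -(r+1)(2(r+1)^4 - 5(r+1)^3 - 4(r+1)^2 - (r+1) - 3),
which is the closed form with t = r+1.
Hence, by induction on t, the claim holds for every t ≥ 1.

P(t) = -t(2t^4 - 5t^3 - 4t^2 - t - 3)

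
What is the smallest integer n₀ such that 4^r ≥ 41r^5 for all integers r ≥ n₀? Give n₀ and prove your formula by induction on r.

n₀ = 12

At r = 11: 4194304 < 6603091, so the inequality fails and n₀ ≥ 12. We prove 4^r ≥ 41r^5 for all r ≥ 12.
When r = 12: 4^r = 16777216 and 41r^5 = 10202112, so 16777216 ≥ 10202112.
For the inductive step, assume it holds for an arbitrary m ≥ 12, so 4^m ≥ 41m^5.
Then 4^(m + 1) = 4·(4^m) ≥ 4·(41m^5).
Also, for m ≥ 12 we have 4·(41m^5) ≥ 41(m+1)^5, since 4 ≥ (1 + 1/m)^5 for all m ≥ 12.
Combining, 4^(m + 1) ≥ 41(m+1)^5.
This completes the induction.
Hence the smallest such n₀ is 12.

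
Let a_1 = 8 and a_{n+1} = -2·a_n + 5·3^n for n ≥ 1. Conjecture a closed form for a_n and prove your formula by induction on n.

a_n = 5(-2)^(n - 1) + 3^n

Computing the first terms: a_1 = 8, a_2 = -1, a_3 = 47. This suggests a_n = 5(-2)^(n - 1) + 3^n.
For the base case n = 1: the formula gives 8 = 8 = a_1.
Inductive step: assume the claim holds for n = k, so a_k = 5(-2)^(k - 1) + 3^k.
Then a_{k+1} = -2·a_k + 5·3^k = -2·(5(-2)^(k - 1) + 3^k) + 5·3^k = 5(-2)^k + 3^(k + 1) = 5(-2)^((k+1) - 1) + 3^(k+1),
which is the claimed formula at n = k+1.
This completes the induction.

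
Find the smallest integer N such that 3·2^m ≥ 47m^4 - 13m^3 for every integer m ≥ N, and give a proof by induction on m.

At m = 21: 6291456 < 9020214, so the inequality fails and N ≥ 22. We prove 3·2^m ≥ 47m^4 - 13m^3 for all m ≥ 22.
Base case (m = 22): 3·2^m = 12582912 and 47m^4 - 13m^3 = 10871608, so 12582912 ≥ 10871608.
For the inductive step, assume it holds for an arbitrary j ≥ 22, so 3·2^j ≥ 47j^4 - 13j^3.
Then 3·2^(j + 1) = 2·(3·2^j) ≥ 2·(47j^4 - 13j^3).
Also, for j ≥ 22 we have 2·(47j^4 - 13j^3) ≥ 47(j+1)^4 - 13(j+1)^3, since 2·(47j^4 - 13j^3) − (47(j+1)^4 - 13(j+1)^3) = 47j^4 - 201j^3 - 243j^2 - 149j - 34, which is nonnegative for all j ≥ 22.
Combining, 3·2^(j + 1) ≥ 47(j+1)^4 - 13(j+1)^3.
By the principle of mathematical induction, the result holds for all m ≥ 22.
Hence the smallest such N is 22.

N = 22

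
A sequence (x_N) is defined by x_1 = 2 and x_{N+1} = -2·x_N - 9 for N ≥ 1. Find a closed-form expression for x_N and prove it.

x_N = 5(-2)^(N - 1) - 3

Computing the first terms: x_1 = 2, x_2 = -13, x_3 = 17. This suggests x_N = 5(-2)^(N - 1) - 3.
Base step (N = 1): the formula gives 2 = 2 = x_1.
For the inductive step, assume it holds for an arbitrary p ≥ 1, so x_p = 5(-2)^(p - 1) - 3.
Then x_{p+1} = -2·x_p - 9 = -2·(5(-2)^(p - 1) - 3) - 9 = 5(-2)^p - 3 = 5(-2)^((p+1) - 1) - 3,
which is the claimed formula at N = p+1.
This completes the induction.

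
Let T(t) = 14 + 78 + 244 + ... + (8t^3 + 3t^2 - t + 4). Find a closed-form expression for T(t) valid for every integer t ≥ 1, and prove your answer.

We claim T(t) = t(2t^3 + 5t^2 + 3t + 4) for all t ≥ 1.
For the base case t = 1: T(1) = 14, and the closed form gives 14. They agree.
For the inductive step, assume it holds for an arbitrary m ≥ 1, so T(m) = m(2m^3 + 5m^2 + 3m + 4).
Then T(m+1) = T(m) + (8m^3 + 27m^2 + 29m + 14) = (m(2m^3 + 5m^2 + 3m + 4)) + (8m^3 + 27m^2 + 29m + 14).
Simplifying, T(m+1) = (m + 1)(2m^3 + 11m^2 + 19m + 14) = (m+1)(2(m+1)^3 + 5(m+1)^2 + 3(m+1) + 4),
which is the closed form with t = m+1.
Hence, by induction on t, the claim holds for every t ≥ 1.

T(t) = t(2t^3 + 5t^2 + 3t + 4)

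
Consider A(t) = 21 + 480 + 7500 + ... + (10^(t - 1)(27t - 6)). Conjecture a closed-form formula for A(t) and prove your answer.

A(t) = 10^t(3t - 1) + 1

We claim A(t) = 10^t(3t - 1) + 1 for all t ≥ 1.
When t = 1: A(1) = 21, and the closed form gives 21. They agree.
For the inductive step, assume it holds for an arbitrary i ≥ 1, so A(i) = 10^i(3i - 1) + 1.
Then A(i+1) = A(i) + (10^i(27i + 21)) = (10^i(3i - 1) + 1) + (10^i(27i + 21)).
Simplifying, A(i+1) = 30·10^i·i + 20·10^i + 1 = 10^(i+1)(3(i+1) - 1) + 1,
which is the closed form with t = i+1.
By induction, the statement is established for all t ≥ 1.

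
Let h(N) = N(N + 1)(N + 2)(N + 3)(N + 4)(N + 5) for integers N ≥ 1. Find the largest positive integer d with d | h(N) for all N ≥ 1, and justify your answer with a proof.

d = 720

Computing the first values: h(1) = 720 and h(2) = 5040; gcd(720, 5040) = 720, so d ≤ 720.
We prove 720 | N(N + 1)(N + 2)(N + 3)(N + 4)(N + 5) for all N ≥ 1 by induction on N.
When N = 1: h(1) = 720 = 720·(1), so 720 | h(1).
For the inductive step, assume it holds for an arbitrary r ≥ 1, i.e. 720 | h(r). Then
h(r+1) − h(r) = (r+1)·(r+2)·(r+3)·(r+4)·(r+5)·(r+6) − r·(r+1)·(r+2)·(r+3)·(r+4)·(r+5) = (r+1)·(r+2)·(r+3)·(r+4)·(r+5)·[(r+6) − r] = 6·(r+1)·(r+2)·(r+3)·(r+4)·(r+5). The product of 5 consecutive integers is divisible by (5)! = 120, so h(r+1) − h(r) is divisible by 6·120 = 720. By the inductive hypothesis 720 | h(r), hence 720 | h(r+1).
This completes the induction.
Therefore the largest such d is 720.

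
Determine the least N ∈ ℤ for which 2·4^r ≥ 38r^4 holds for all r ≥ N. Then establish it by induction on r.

At r = 8: 131072 < 155648, so the inequality fails and N ≥ 9. We prove 2·4^r ≥ 38r^4 for all r ≥ 9.
When r = 9: 2·4^r = 524288 and 38r^4 = 249318, so 524288 ≥ 249318.
Inductive step: assume the claim holds for r = p, so 2·4^p ≥ 38p^4.
Then 2·4^(p + 1) = 4·(2·4^p) ≥ 4·(38p^4).
Also, for p ≥ 9 we have 4·(38p^4) ≥ 38(p+1)^4, since 4 ≥ (1 + 1/p)^4 for all p ≥ 9.
Combining, 2·4^(p + 1) ≥ 38(p+1)^4.
Hence, by induction on r, the claim holds for every r ≥ 9.
Hence the smallest such N is 9.

N = 9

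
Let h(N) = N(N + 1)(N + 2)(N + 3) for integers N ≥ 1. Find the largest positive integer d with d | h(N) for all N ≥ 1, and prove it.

d = 24

Computing the first values: h(1) = 24 and h(2) = 120; gcd(24, 120) = 24, so d ≤ 24.
We prove 24 | N(N + 1)(N + 2)(N + 3) for all N ≥ 1 by induction on N.
Base case (N = 1): h(1) = 24 = 24·(1), so 24 | h(1).
For the inductive step, assume it holds for an arbitrary p ≥ 1, i.e. 24 | h(p). Then
h(p+1) − h(p) = (p+1)·(p+2)·(p+3)·(p+4) − p·(p+1)·(p+2)·(p+3) = (p+1)·(p+2)·(p+3)·[(p+4) − p] = 4·(p+1)·(p+2)·(p+3). The product of 3 consecutive integers is divisible by (3)! = 6, so h(p+1) − h(p) is divisible by 4·6 = 24. By the inductive hypothesis 24 | h(p), hence 24 | h(p+1).
By induction, the statement is established for all N ≥ 1.
Therefore the largest such d is 24.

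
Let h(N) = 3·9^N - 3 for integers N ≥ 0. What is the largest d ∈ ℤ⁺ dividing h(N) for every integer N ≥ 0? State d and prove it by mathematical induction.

Computing the first values: h(0) = 0 and h(1) = 24; gcd(0, 24) = 24, so d ≤ 24.
We prove 24 | 3·9^N - 3 for all N ≥ 0 by induction on N.
For the base case N = 0: h(0) = 0 = 24·(0), so 24 | h(0).
Inductive step: assume the claim holds for N = p, i.e. 24 | h(p). Then
h(p+1) = 3·9^(p+1) - 3 = 9·(3·9^p - 3) + 24 = 9·h(p) + 24. The first term is divisible by 24 by the inductive hypothesis, and 24 is divisible by 24. Hence 24 | h(p+1).
By induction, the statement is established for all N ≥ 0.
Therefore the largest such d is 24.

d = 24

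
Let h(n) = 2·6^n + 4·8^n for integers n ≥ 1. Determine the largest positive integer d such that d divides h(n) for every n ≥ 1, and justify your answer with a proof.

d = 4

Computing the first values: h(1) = 44 and h(2) = 328; gcd(44, 328) = 4, so d ≤ 4.
We prove 4 | 2·6^n + 4·8^n for all n ≥ 1 by induction on n.
For the base case n = 1: h(1) = 44 = 4·(11), so 4 | h(1).
Inductive step: suppose the statement holds for some i ≥ 1, i.e. 4 | h(i). Then
h(i+1) − 8·h(i) = (2·6^(i+1) + 4·8^(i+1)) − 8·(2·6^i + 4·8^i) = (2)·6^i·(6 − 8) = (-4)·6^i. Since 4 | h(i) by the inductive hypothesis, 4 | 8·h(i); and 4 | -4 since -4 = 4·-1. Therefore 4 | h(i+1).
Hence, by induction on n, the claim holds for every n ≥ 1.
Therefore the largest such d is 4.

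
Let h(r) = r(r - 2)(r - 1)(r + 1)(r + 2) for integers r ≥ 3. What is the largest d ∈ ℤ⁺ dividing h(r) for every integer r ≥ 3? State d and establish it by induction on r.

d = 120

Computing the first values: h(3) = 120 and h(4) = 720; gcd(120, 720) = 120, so d ≤ 120.
We prove 120 | r(r - 2)(r - 1)(r + 1)(r + 2) for all r ≥ 3 by induction on r.
Base step (r = 3): h(3) = 120 = 120·(1), so 120 | h(3).
Inductive step: suppose the statement holds for some p ≥ 3, i.e. 120 | h(p). Then
h(p+1) − h(p) = (p-1)·p·(p+1)·(p+2)·(p+3) − (p-2)·(p-1)·p·(p+1)·(p+2) = (p-1)·p·(p+1)·(p+2)·[(p+3) − (p-2)] = 5·(p-1)·p·(p+1)·(p+2). The product of 4 consecutive integers is divisible by (4)! = 24, so h(p+1) − h(p) is divisible by 5·24 = 120. By the inductive hypothesis 120 | h(p), hence 120 | h(p+1).
This completes the induction.
Therefore the largest such d is 120.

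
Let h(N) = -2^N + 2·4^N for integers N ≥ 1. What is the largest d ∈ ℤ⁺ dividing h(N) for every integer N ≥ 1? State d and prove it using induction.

Computing the first values: h(1) = 6 and h(2) = 28; gcd(6, 28) = 2, so d ≤ 2.
We prove 2 | -2^N + 2·4^N for all N ≥ 1 by induction on N.
For the base case N = 1: h(1) = 6 = 2·(3), so 2 | h(1).
For the inductive step, assume it holds for an arbitrary r ≥ 1, i.e. 2 | h(r). Then
h(r+1) − 4·h(r) = (-2^(r+1) + 2·4^(r+1)) − 4·(-2^r + 2·4^r) = (-1)·2^r·(2 − 4) = (2)·2^r. Since 2 | h(r) by the inductive hypothesis, 2 | 4·h(r); and 2 | 2 since 2 = 2·1. Therefore 2 | h(r+1).
By the principle of mathematical induction, the result holds for all N ≥ 1.
Therefore the largest such d is 2.

d = 2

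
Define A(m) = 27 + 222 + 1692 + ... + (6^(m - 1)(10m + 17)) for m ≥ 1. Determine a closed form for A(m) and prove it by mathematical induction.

A(m) = 6^m(2m + 3) - 3

We claim A(m) = 6^m(2m + 3) - 3 for all m ≥ 1.
When m = 1: A(1) = 27, and the closed form gives 27. They agree.
Suppose the result is true for m = j, so A(j) = 6^j(2j + 3) - 3.
Then A(j+1) = A(j) + (6^j(10j + 27)) = (6^j(2j + 3) - 3) + (6^j(10j + 27)).
Simplifying, A(j+1) = 12·6^j·j + 30·6^j - 3 = 6^(j+1)(2(j+1) + 3) - 3,
which is the closed form with m = j+1.
By the principle of mathematical induction, the result holds for all m ≥ 1.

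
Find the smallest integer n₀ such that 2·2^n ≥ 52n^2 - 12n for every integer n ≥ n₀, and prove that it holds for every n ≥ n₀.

At n = 11: 4096 < 6160, so the inequality fails and n₀ ≥ 12. We prove 2·2^n ≥ 52n^2 - 12n for all n ≥ 12.
When n = 12: 2·2^n = 8192 and 52n^2 - 12n = 7344, so 8192 ≥ 7344.
Inductive step: suppose the statement holds for some p ≥ 12, so 2·2^p ≥ 52p^2 - 12p.
Then 2·2^(p + 1) = 2·(2·2^p) ≥ 2·(52p^2 - 12p).
Also, for p ≥ 12 we have 2·(52p^2 - 12p) ≥ 52(p+1)^2 - 12(p+1), since 2·(52p^2 - 12p) − (52(p+1)^2 - 12(p+1)) = 52p^2 - 116p - 40, which is nonnegative for all p ≥ 12.
Combining, 2·2^(p + 1) ≥ 52(p+1)^2 - 12(p+1).
This completes the induction.
Hence the smallest such n₀ is 12.

n₀ = 12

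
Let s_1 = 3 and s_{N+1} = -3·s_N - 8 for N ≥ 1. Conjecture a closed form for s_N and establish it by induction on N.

s_N = 5(-3)^(N - 1) - 2

Computing the first terms: s_1 = 3, s_2 = -17, s_3 = 43. This suggests s_N = 5(-3)^(N - 1) - 2.
Base case (N = 1): the formula gives 3 = 3 = s_1.
For the inductive step, assume it holds for an arbitrary k ≥ 1, so s_k = 5(-3)^(k - 1) - 2.
Then s_{k+1} = -3·s_k - 8 = -3·(5(-3)^(k - 1) - 2) - 8 = 5(-3)^k - 2 = 5(-3)^((k+1) - 1) - 2,
which is the claimed formula at N = k+1.
Hence, by induction on N, the claim holds for every N ≥ 1.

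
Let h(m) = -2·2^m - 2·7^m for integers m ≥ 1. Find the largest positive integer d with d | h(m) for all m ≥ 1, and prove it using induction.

d = 2

Computing the first values: h(1) = -18 and h(2) = -106; gcd(-18, -106) = 2, so d ≤ 2.
We prove 2 | -2·2^m - 2·7^m for all m ≥ 1 by induction on m.
When m = 1: h(1) = -18 = 2·(-9), so 2 | h(1).
For the inductive step, assume it holds for an arbitrary r ≥ 1, i.e. 2 | h(r). Then
h(r+1) − 7·h(r) = (-2·2^(r+1) - 2·7^(r+1)) − 7·(-2·2^r - 2·7^r) = (-2)·2^r·(2 − 7) = (10)·2^r. Since 2 | h(r) by the inductive hypothesis, 2 | 7·h(r); and 2 | 10 since 10 = 2·5. Therefore 2 | h(r+1).
By the principle of mathematical induction, the result holds for all m ≥ 1.
Therefore the largest such d is 2.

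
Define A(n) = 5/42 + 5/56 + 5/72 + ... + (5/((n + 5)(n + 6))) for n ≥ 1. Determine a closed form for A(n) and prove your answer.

We claim A(n) = 5n/(6(n + 6)) for all n ≥ 1.
Base step (n = 1): A(1) = 5/42, and the closed form gives 5/42. They agree.
For the inductive step, assume it holds for an arbitrary j ≥ 1, so A(j) = 5j/(6(j + 6)).
Then A(j+1) = A(j) + (5/((j + 6)(j + 7))) = (5j/(6(j + 6))) + (5/((j + 6)(j + 7))).
Simplifying, A(j+1) = 5(j + 1)/(6(j + 7)) = 5(j+1)/(6((j+1) + 6)),
which is the closed form with n = j+1.
By the principle of mathematical induction, the result holds for all n ≥ 1.

A(n) = 5n/(6(n + 6))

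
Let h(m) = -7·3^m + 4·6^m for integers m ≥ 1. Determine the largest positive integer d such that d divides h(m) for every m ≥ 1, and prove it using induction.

d = 3

Computing the first values: h(1) = 3 and h(2) = 81; gcd(3, 81) = 3, so d ≤ 3.
We prove 3 | -7·3^m + 4·6^m for all m ≥ 1 by induction on m.
For the base case m = 1: h(1) = 3 = 3·(1), so 3 | h(1).
For the inductive step, assume it holds for an arbitrary j ≥ 1, i.e. 3 | h(j). Then
h(j+1) − 6·h(j) = (-7·3^(j+1) + 4·6^(j+1)) − 6·(-7·3^j + 4·6^j) = (-7)·3^j·(3 − 6) = (21)·3^j. Since 3 | h(j) by the inductive hypothesis, 3 | 6·h(j); and 3 | 21 since 21 = 3·7. Therefore 3 | h(j+1).
By the principle of mathematical induction, the result holds for all m ≥ 1.
Therefore the largest such d is 3.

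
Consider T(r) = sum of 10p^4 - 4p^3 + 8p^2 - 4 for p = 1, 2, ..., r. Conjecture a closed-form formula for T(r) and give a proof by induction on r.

T(r) = r(2r^4 + 4r^3 + 4r^2 + 3r - 3)

We claim T(r) = r(2r^4 + 4r^3 + 4r^2 + 3r - 3) for all r ≥ 1.
For the base case r = 1: T(1) = 10, and the closed form gives 10. They agree.
Suppose the result is true for r = p, so T(p) = p(2p^4 + 4p^3 + 4p^2 + 3p - 3).
Then T(p+1) = T(p) + (10p^4 + 36p^3 + 56p^2 + 44p + 10) = (p(2p^4 + 4p^3 + 4p^2 + 3p - 3)) + (10p^4 + 36p^3 + 56p^2 + 44p + 10).
Simplifying, T(p+1) = (p + 1)(2p^4 + 12p^3 + 28p^2 + 31p + 10) = (p+1)(2(p+1)^4 + 4(p+1)^3 + 4(p+1)^2 + 3(p+1) - 3),
which is the closed form with r = p+1.
Hence, by induction on r, the claim holds for every r ≥ 1.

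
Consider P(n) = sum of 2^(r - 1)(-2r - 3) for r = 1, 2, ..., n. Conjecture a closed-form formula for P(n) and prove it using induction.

P(n) = -2^n(2n + 1) + 1

We claim P(n) = -2^n(2n + 1) + 1 for all n ≥ 1.
Base case (n = 1): P(1) = -5, and the closed form gives -5. They agree.
For the inductive step, assume it holds for an arbitrary r ≥ 1, so P(r) = -2^r(2r + 1) + 1.
Then P(r+1) = P(r) + (2^r(-2r - 5)) = (-2^r(2r + 1) + 1) + (2^r(-2r - 5)).
Simplifying, P(r+1) = -4·2^r·r - 6·2^r + 1 = -2^(r+1)(2(r+1) + 1) + 1,
which is the closed form with n = r+1.
By induction, the statement is established for all n ≥ 1.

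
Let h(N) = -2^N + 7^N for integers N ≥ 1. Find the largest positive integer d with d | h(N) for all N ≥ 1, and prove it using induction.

d = 5

Computing the first values: h(1) = 5 and h(2) = 45; gcd(5, 45) = 5, so d ≤ 5.
We prove 5 | -2^N + 7^N for all N ≥ 1 by induction on N.
Base step (N = 1): h(1) = 5 = 5·(1), so 5 | h(1).
Inductive step: assume the claim holds for N = k, i.e. 5 | h(k). Then
7^{k+1} − 2^{k+1} = 7·7^k − 2·2^k = 7·(7^k − 2^k) + (5)·2^k. The first term is divisible by 5 by the inductive hypothesis, and the second term (5)·2^k is divisible by 5 since 5 | 5. Hence 5 | h(k+1).
Hence, by induction on N, the claim holds for every N ≥ 1.
Therefore the largest such d is 5.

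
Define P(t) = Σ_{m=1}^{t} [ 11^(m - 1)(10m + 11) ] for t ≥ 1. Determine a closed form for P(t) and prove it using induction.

We claim P(t) = 11^t(t + 1) - 1 for all t ≥ 1.
Base case (t = 1): P(1) = 21, and the closed form gives 21. They agree.
Inductive step: assume the claim holds for t = m, so P(m) = 11^m(m + 1) - 1.
Then P(m+1) = P(m) + (11^m(10m + 21)) = (11^m(m + 1) - 1) + (11^m(10m + 21)).
Simplifying, P(m+1) = 11·11^m·m + 22·11^m - 1 = 11^(m+1)((m+1) + 1) - 1,
which is the closed form with t = m+1.
Hence, by induction on t, the claim holds for every t ≥ 1.

P(t) = 11^t(t + 1) - 1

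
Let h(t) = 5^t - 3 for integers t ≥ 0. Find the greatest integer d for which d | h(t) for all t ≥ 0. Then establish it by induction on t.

Computing the first values: h(0) = -2 and h(1) = 2; gcd(-2, 2) = 2, so d ≤ 2.
We prove 2 | 5^t - 3 for all t ≥ 0 by induction on t.
Base step (t = 0): h(0) = -2 = 2·(-1), so 2 | h(0).
Suppose the result is true for t = r, i.e. 2 | h(r). Then
h(r+1) = 5^(r+1) - 3 = 5·(5^r - 3) + 12 = 5·h(r) + 12. The first term is divisible by 2 by the inductive hypothesis, and 12 is divisible by 2. Hence 2 | h(r+1).
By the principle of mathematical induction, the result holds for all t ≥ 0.
Therefore the largest such d is 2.

d = 2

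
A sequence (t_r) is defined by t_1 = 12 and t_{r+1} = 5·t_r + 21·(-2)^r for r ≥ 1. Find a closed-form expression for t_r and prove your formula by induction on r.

Computing the first terms: t_1 = 12, t_2 = 18, t_3 = 174. This suggests t_r = -3(-2)^r + 6·5^(r - 1).
For the base case r = 1: the formula gives 12 = 12 = t_1.
For the inductive step, assume it holds for an arbitrary i ≥ 1, so t_i = -3(-2)^i + 6·5^(i - 1).
Then t_{i+1} = 5·t_i + 21·(-2)^i = 5·(-3(-2)^i + 6·5^(i - 1)) + 21·(-2)^i = -3(-2)^(i + 1) + 6·5^i = -3(-2)^(i+1) + 6·5^((i+1) - 1),
which is the claimed formula at r = i+1.
By the principle of mathematical induction, the result holds for all r ≥ 1.

t_r = -3(-2)^r + 6·5^(r - 1)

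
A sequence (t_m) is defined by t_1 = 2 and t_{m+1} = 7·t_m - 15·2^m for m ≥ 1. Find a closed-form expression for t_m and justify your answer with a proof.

Computing the first terms: t_1 = 2, t_2 = -16, t_3 = -172. This suggests t_m = 3·2^m - 4·7^(m - 1).
Base case (m = 1): the formula gives 2 = 2 = t_1.
Inductive step: assume the claim holds for m = p, so t_p = 3·2^p - 4·7^(p - 1).
Then t_{p+1} = 7·t_p - 15·2^p = 7·(3·2^p - 4·7^(p - 1)) - 15·2^p = 3·2^(p + 1) - 4·7^p = 3·2^(p+1) - 4·7^((p+1) - 1),
which is the claimed formula at m = p+1.
By the principle of mathematical induction, the result holds for all m ≥ 1.

t_m = 3·2^m - 4·7^(m - 1)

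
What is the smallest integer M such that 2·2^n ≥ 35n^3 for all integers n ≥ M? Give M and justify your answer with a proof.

M = 17

At n = 16: 131072 < 143360, so the inequality fails and M ≥ 17. We prove 2·2^n ≥ 35n^3 for all n ≥ 17.
When n = 17: 2·2^n = 262144 and 35n^3 = 171955, so 262144 ≥ 171955.
Inductive step: assume the claim holds for n = i, so 2·2^i ≥ 35i^3.
Then 2·2^(i + 1) = 2·(2·2^i) ≥ 2·(35i^3).
Also, for i ≥ 17 we have 2·(35i^3) ≥ 35(i+1)^3, since 2 ≥ (1 + 1/i)^3 for all i ≥ 17.
Combining, 2·2^(i + 1) ≥ 35(i+1)^3.
By induction, the statement is established for all n ≥ 17.
Hence the smallest such M is 17.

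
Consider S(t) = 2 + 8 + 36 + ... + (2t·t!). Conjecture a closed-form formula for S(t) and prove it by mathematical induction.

We claim S(t) = 2(t + 1)! - 2 for all t ≥ 1.
Base step (t = 1): S(1) = 2, and the closed form gives 2. They agree.
Inductive step: suppose the statement holds for some j ≥ 1, so S(j) = 2(j + 1)! - 2.
Then S(j+1) = S(j) + (2(j + 1)(j + 1)!) = (2(j + 1)! - 2) + (2(j + 1)(j + 1)!).
Simplifying, S(j+1) = 2((j+1) + 1)! - 2,
which is the closed form with t = j+1.
By induction, the statement is established for all t ≥ 1.

S(t) = 2(t + 1)! - 2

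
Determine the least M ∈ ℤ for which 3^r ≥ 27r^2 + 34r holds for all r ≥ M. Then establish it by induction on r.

M = 7

At r = 6: 729 < 1176, so the inequality fails and M ≥ 7. We prove 3^r ≥ 27r^2 + 34r for all r ≥ 7.
Base case (r = 7): 3^r = 2187 and 27r^2 + 34r = 1561, so 2187 ≥ 1561.
Inductive step: assume the claim holds for r = j, so 3^j ≥ 27j^2 + 34j.
Then 3^(j + 1) = 3·(3^j) ≥ 3·(27j^2 + 34j).
Also, for j ≥ 7 we have 3·(27j^2 + 34j) ≥ 27(j+1)^2 + 34(j+1), since 3·(27j^2 + 34j) − (27(j+1)^2 + 34(j+1)) = 54j^2 + 14j - 61, which is nonnegative for all j ≥ 7.
Combining, 3^(j + 1) ≥ 27(j+1)^2 + 34(j+1).
By induction, the statement is established for all r ≥ 7.
Hence the smallest such M is 7.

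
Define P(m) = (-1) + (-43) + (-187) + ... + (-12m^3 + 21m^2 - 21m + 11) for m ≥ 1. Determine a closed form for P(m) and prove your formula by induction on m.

We claim P(m) = -m(3m^3 - m^2 + 3m - 4) for all m ≥ 1.
Base step (m = 1): P(1) = -1, and the closed form gives -1. They agree.
Inductive step: suppose the statement holds for some p ≥ 1, so P(p) = p(-3p^3 + p^2 - 3p + 4).
Then P(p+1) = P(p) + (-12p^3 - 15p^2 - 15p - 1) = (p(-3p^3 + p^2 - 3p + 4)) + (-12p^3 - 15p^2 - 15p - 1).
Simplifying, P(p+1) = -(p + 1)(3p^3 + 8p^2 + 10p + 1) = -(p+1)(3(p+1)^3 - (p+1)^2 + 3(p+1) - 4),
which is the closed form with m = p+1.
By the principle of mathematical induction, the result holds for all m ≥ 1.

P(m) = -m(3m^3 - m^2 + 3m - 4)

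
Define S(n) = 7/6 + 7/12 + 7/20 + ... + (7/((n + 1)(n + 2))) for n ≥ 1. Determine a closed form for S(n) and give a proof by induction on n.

We claim S(n) = 7n/(2(n + 2)) for all n ≥ 1.
For the base case n = 1: S(1) = 7/6, and the closed form gives 7/6. They agree.
Suppose the result is true for n = r, so S(r) = 7r/(2(r + 2)).
Then S(r+1) = S(r) + (7/((r + 2)(r + 3))) = (7r/(2(r + 2))) + (7/((r + 2)(r + 3))).
Simplifying, S(r+1) = 7(r + 1)/(2(r + 3)) = 7(r+1)/(2((r+1) + 2)),
which is the closed form with n = r+1.
This completes the induction.

S(n) = 7n/(2(n + 2))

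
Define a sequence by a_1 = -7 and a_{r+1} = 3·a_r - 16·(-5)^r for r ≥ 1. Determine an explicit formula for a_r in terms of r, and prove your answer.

a_r = 2(-5)^r + 3^r

Computing the first terms: a_1 = -7, a_2 = 59, a_3 = -223. This suggests a_r = 2(-5)^r + 3^r.
Base step (r = 1): the formula gives -7 = -7 = a_1.
Inductive step: assume the claim holds for r = m, so a_m = 2(-5)^m + 3^m.
Then a_{m+1} = 3·a_m - 16·(-5)^m = 3·(2(-5)^m + 3^m) - 16·(-5)^m = 2(-5)^(m + 1) + 3^(m + 1),
which is the claimed formula at r = m+1.
Hence, by induction on r, the claim holds for every r ≥ 1.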